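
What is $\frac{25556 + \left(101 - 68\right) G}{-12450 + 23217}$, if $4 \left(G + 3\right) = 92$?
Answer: $\frac{26216}{10767} \approx 2.4348$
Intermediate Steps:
$G = 20$ ($G = -3 + \frac{1}{4} \cdot 92 = -3 + 23 = 20$)
$\frac{25556 + \left(101 - 68\right) G}{-12450 + 23217} = \frac{25556 + \left(101 - 68\right) 20}{-12450 + 23217} = \frac{25556 + 33 \cdot 20}{10767} = \left(25556 + 660\right) \frac{1}{10767} = 26216 \cdot \frac{1}{10767} = \frac{26216}{10767}$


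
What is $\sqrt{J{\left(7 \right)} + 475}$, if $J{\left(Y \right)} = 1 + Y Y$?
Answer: $5 \sqrt{21} \approx 22.913$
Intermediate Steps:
$J{\left(Y \right)} = 1 + Y^{2}$
$\sqrt{J{\left(7 \right)} + 475} = \sqrt{\left(1 + 7^{2}\right) + 475} = \sqrt{\left(1 + 49\right) + 475} = \sqrt{50 + 475} = \sqrt{525} = 5 \sqrt{21}$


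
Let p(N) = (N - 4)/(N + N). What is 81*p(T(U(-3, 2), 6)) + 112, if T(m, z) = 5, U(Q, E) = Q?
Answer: 1201/10 ≈ 120.10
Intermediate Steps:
p(N) = (-4 + N)/(2*N) (p(N) = (-4 + N)/((2*N)) = (-4 + N)*(1/(2*N)) = (-4 + N)/(2*N))
81*p(T(U(-3, 2), 6)) + 112 = 81*((½)*(-4 + 5)/5) + 112 = 81*((½)*(⅕)*1) + 112 = 81*(⅒) + 112 = 81/10 + 112 = 1201/10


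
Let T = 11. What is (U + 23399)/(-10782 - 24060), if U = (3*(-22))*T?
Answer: -22673/34842 ≈ -0.65074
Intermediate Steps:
U = -726 (U = (3*(-22))*11 = -66*11 = -726)
(U + 23399)/(-10782 - 24060) = (-726 + 23399)/(-10782 - 24060) = 22673/(-34842) = 22673*(-1/34842) = -22673/34842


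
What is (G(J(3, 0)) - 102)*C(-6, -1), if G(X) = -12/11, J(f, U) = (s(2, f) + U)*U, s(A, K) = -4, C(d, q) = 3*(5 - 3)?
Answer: -6804/11 ≈ -618.54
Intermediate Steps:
C(d, q) = 6 (C(d, q) = 3*2 = 6)
J(f, U) = U*(-4 + U) (J(f, U) = (-4 + U)*U = U*(-4 + U))
G(X) = -12/11 (G(X) = -12*1/11 = -12/11)
(G(J(3, 0)) - 102)*C(-6, -1) = (-12/11 - 102)*6 = -1134/11*6 = -6804/11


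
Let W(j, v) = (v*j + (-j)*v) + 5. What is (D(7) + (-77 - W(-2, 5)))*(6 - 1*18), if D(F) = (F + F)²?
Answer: -1368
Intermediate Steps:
W(j, v) = 5 (W(j, v) = (j*v - j*v) + 5 = 0 + 5 = 5)
D(F) = 4*F² (D(F) = (2*F)² = 4*F²)
(D(7) + (-77 - W(-2, 5)))*(6 - 1*18) = (4*7² + (-77 - 1*5))*(6 - 1*18) = (4*49 + (-77 - 5))*(6 - 18) = (196 - 82)*(-12) = 114*(-12) = -1368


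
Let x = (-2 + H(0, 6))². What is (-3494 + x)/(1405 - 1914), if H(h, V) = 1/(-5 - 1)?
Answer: 125615/18324 ≈ 6.8552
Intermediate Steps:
H(h, V) = -⅙ (H(h, V) = 1/(-6) = -⅙)
x = 169/36 (x = (-2 - ⅙)² = (-13/6)² = 169/36 ≈ 4.6944)
(-3494 + x)/(1405 - 1914) = (-3494 + 169/36)/(1405 - 1914) = -125615/36/(-509) = -125615/36*(-1/509) = 125615/18324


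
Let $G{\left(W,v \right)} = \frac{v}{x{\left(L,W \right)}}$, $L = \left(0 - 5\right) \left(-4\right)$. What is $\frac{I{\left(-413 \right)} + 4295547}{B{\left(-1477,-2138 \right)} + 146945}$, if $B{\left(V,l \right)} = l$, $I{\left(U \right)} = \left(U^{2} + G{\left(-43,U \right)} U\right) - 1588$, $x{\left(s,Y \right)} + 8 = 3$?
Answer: $\frac{22152071}{724035} \approx 30.595$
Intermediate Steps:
$L = 20$ ($L = \left(-5\right) \left(-4\right) = 20$)
$x{\left(s,Y \right)} = -5$ ($x{\left(s,Y \right)} = -8 + 3 = -5$)
$G{\left(W,v \right)} = - \frac{v}{5}$ ($G{\left(W,v \right)} = \frac{v}{-5} = v \left(- \frac{1}{5}\right) = - \frac{v}{5}$)
$I{\left(U \right)} = -1588 + \frac{4 U^{2}}{5}$ ($I{\left(U \right)} = \left(U^{2} + - \frac{U}{5} U\right) - 1588 = \left(U^{2} - \frac{U^{2}}{5}\right) - 1588 = \frac{4 U^{2}}{5} - 1588 = -1588 + \frac{4 U^{2}}{5}$)
$\frac{I{\left(-413 \right)} + 4295547}{B{\left(-1477,-2138 \right)} + 146945} = \frac{\left(-1588 + \frac{4 \left(-413\right)^{2}}{5}\right) + 4295547}{-2138 + 146945} = \frac{\left(-1588 + \frac{4}{5} \cdot 170569\right) + 4295547}{144807} = \left(\left(-1588 + \frac{682276}{5}\right) + 4295547\right) \frac{1}{144807} = \left(\frac{674336}{5} + 4295547\right) \frac{1}{144807} = \frac{22152071}{5} \cdot \frac{1}{144807} = \frac{22152071}{724035}$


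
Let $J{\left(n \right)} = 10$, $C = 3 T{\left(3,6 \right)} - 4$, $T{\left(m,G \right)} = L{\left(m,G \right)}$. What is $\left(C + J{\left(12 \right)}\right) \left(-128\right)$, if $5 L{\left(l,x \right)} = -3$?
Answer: $- \frac{2688}{5} \approx -537.6$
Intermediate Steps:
$L{\left(l,x \right)} = - \frac{3}{5}$ ($L{\left(l,x \right)} = \frac{1}{5} \left(-3\right) = - \frac{3}{5}$)
$T{\left(m,G \right)} = - \frac{3}{5}$
$C = - \frac{29}{5}$ ($C = 3 \left(- \frac{3}{5}\right) - 4 = - \frac{9}{5} - 4 = - \frac{29}{5} \approx -5.8$)
$\left(C + J{\left(12 \right)}\right) \left(-128\right) = \left(- \frac{29}{5} + 10\right) \left(-128\right) = \frac{21}{5} \left(-128\right) = - \frac{2688}{5}$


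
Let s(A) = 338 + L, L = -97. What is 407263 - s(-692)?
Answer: 407022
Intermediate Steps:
s(A) = 241 (s(A) = 338 - 97 = 241)
407263 - s(-692) = 407263 - 1*241 = 407263 - 241 = 407022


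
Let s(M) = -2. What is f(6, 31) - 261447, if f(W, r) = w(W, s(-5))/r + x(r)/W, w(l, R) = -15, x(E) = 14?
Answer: -24314399/93 ≈ -2.6145e+5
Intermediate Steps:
f(W, r) = -15/r + 14/W
f(6, 31) - 261447 = (-15/31 + 14/6) - 261447 = (-15*1/31 + 14*(⅙)) - 261447 = (-15/31 + 7/3) - 261447 = 172/93 - 261447 = -24314399/93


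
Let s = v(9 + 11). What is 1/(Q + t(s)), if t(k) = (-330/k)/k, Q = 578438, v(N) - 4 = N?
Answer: 96/55529993 ≈ 1.7288e-6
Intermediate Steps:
v(N) = 4 + N
s = 24 (s = 4 + (9 + 11) = 4 + 20 = 24)
t(k) = -330/k²
1/(Q + t(s)) = 1/(578438 - 330/24²) = 1/(578438 - 330*1/576) = 1/(578438 - 55/96) = 1/(55529993/96) = 96/55529993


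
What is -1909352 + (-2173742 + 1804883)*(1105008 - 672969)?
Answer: -159363382853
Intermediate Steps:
-1909352 + (-2173742 + 1804883)*(1105008 - 672969) = -1909352 - 368859*432039 = -1909352 - 159361473501 = -159363382853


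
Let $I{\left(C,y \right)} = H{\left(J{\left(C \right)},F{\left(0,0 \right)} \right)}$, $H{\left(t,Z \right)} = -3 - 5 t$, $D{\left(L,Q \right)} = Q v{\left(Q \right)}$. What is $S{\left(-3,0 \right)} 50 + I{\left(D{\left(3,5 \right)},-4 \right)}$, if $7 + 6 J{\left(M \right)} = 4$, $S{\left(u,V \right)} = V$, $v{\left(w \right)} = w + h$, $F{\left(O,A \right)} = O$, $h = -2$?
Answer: $- \frac{1}{2} \approx -0.5$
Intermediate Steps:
$v{\left(w \right)} = -2 + w$ ($v{\left(w \right)} = w - 2 = -2 + w$)
$J{\left(M \right)} = - \frac{1}{2}$ ($J{\left(M \right)} = - \frac{7}{6} + \frac{1}{6} \cdot 4 = - \frac{7}{6} + \frac{2}{3} = - \frac{1}{2}$)
$D{\left(L,Q \right)} = Q \left(-2 + Q\right)$
$I{\left(C,y \right)} = - \frac{1}{2}$ ($I{\left(C,y \right)} = -3 - - \frac{5}{2} = -3 + \frac{5}{2} = - \frac{1}{2}$)
$S{\left(-3,0 \right)} 50 + I{\left(D{\left(3,5 \right)},-4 \right)} = 0 \cdot 50 - \frac{1}{2} = 0 - \frac{1}{2} = - \frac{1}{2}$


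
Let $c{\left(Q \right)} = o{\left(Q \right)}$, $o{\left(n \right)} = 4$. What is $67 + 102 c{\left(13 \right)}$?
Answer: $475$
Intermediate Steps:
$c{\left(Q \right)} = 4$
$67 + 102 c{\left(13 \right)} = 67 + 102 \cdot 4 = 67 + 408 = 475$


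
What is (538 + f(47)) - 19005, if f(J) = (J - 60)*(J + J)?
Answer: -19689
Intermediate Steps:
f(J) = 2*J*(-60 + J) (f(J) = (-60 + J)*(2*J) = 2*J*(-60 + J))
(538 + f(47)) - 19005 = (538 + 2*47*(-60 + 47)) - 19005 = (538 + 2*47*(-13)) - 19005 = (538 - 1222) - 19005 = -684 - 19005 = -19689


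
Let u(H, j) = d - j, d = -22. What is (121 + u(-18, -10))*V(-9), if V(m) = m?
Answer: -981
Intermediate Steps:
u(H, j) = -22 - j
(121 + u(-18, -10))*V(-9) = (121 + (-22 - 1*(-10)))*(-9) = (121 + (-22 + 10))*(-9) = (121 - 12)*(-9) = 109*(-9) = -981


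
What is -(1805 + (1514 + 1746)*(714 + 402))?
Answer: -3639965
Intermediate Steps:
-(1805 + (1514 + 1746)*(714 + 402)) = -(1805 + 3260*1116) = -(1805 + 3638160) = -1*3639965 = -3639965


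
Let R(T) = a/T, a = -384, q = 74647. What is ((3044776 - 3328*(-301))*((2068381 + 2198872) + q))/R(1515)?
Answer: -277268919918375/4 ≈ -6.9317e+13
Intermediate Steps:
R(T) = -384/T
((3044776 - 3328*(-301))*((2068381 + 2198872) + q))/R(1515) = ((3044776 - 3328*(-301))*((2068381 + 2198872) + 74647))/((-384/1515)) = ((3044776 + 1001728)*(4267253 + 74647))/((-384*1/1515)) = (4046504*4341900)/(-128/505) = 17569515717600*(-505/128) = -277268919918375/4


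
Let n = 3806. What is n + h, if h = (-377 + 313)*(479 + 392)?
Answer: -51938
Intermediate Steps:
h = -55744 (h = -64*871 = -55744)
n + h = 3806 - 55744 = -51938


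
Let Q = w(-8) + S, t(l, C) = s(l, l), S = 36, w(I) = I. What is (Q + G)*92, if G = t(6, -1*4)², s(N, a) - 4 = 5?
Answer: 10028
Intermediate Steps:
s(N, a) = 9 (s(N, a) = 4 + 5 = 9)
t(l, C) = 9
Q = 28 (Q = -8 + 36 = 28)
G = 81 (G = 9² = 81)
(Q + G)*92 = (28 + 81)*92 = 109*92 = 10028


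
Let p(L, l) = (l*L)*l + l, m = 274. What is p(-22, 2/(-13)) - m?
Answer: -46420/169 ≈ -274.67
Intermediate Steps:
p(L, l) = l + L*l**2 (p(L, l) = (L*l)*l + l = L*l**2 + l = l + L*l**2)
p(-22, 2/(-13)) - m = (2/(-13))*(1 - 44/(-13)) - 1*274 = (2*(-1/13))*(1 - 44*(-1)/13) - 274 = -2*(1 - 22*(-2/13))/13 - 274 = -2*(1 + 44/13)/13 - 274 = -2/13*57/13 - 274 = -114/169 - 274 = -46420/169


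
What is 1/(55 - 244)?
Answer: -1/189 ≈ -0.0052910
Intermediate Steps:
1/(55 - 244) = 1/(-189) = -1/189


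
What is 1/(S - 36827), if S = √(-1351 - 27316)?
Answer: -36827/1356256596 - I*√28667/1356256596 ≈ -2.7153e-5 - 1.2484e-7*I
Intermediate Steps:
S = I*√28667 (S = √(-28667) = I*√28667 ≈ 169.31*I)
1/(S - 36827) = 1/(I*√28667 - 36827) = 1/(-36827 + I*√28667)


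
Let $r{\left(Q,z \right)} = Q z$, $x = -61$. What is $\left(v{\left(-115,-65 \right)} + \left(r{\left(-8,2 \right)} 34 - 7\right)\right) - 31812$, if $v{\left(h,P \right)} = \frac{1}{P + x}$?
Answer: $- \frac{4077739}{126} \approx -32363.0$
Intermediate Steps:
$v{\left(h,P \right)} = \frac{1}{-61 + P}$ ($v{\left(h,P \right)} = \frac{1}{P - 61} = \frac{1}{-61 + P}$)
$\left(v{\left(-115,-65 \right)} + \left(r{\left(-8,2 \right)} 34 - 7\right)\right) - 31812 = \left(\frac{1}{-61 - 65} + \left(\left(-8\right) 2 \cdot 34 - 7\right)\right) - 31812 = \left(\frac{1}{-126} - 551\right) - 31812 = \left(- \frac{1}{126} - 551\right) - 31812 = - \frac{69427}{126} - 31812 = - \frac{4077739}{126}$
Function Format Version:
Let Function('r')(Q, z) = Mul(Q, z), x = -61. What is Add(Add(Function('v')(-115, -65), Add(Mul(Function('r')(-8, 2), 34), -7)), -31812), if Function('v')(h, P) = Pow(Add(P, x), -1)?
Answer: Rational(-4077739, 126) ≈ -32363.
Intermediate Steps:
Function('v')(h, P) = Pow(Add(-61, P), -1) (Function('v')(h, P) = Pow(Add(P, -61), -1) = Pow(Add(-61, P), -1))
Add(Add(Function('v')(-115, -65), Add(Mul(Function('r')(-8, 2), 34), -7)), -31812) = Add(Add(Pow(Add(-61, -65), -1), Add(Mul(Mul(-8, 2), 34), -7)), -31812) = Add(Add(Pow(-126, -1), Add(Mul(-16, 34), -7)), -31812) = Add(Add(Rational(-1, 126), Add(-544, -7)), -31812) = Add(Add(Rational(-1, 126), -551), -31812) = Add(Rational(-69427, 126), -31812) = Rational(-4077739, 126)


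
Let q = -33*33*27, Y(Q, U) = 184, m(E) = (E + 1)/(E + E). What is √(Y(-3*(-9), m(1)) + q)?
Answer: I*√29219 ≈ 170.94*I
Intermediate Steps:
m(E) = (1 + E)/(2*E) (m(E) = (1 + E)/((2*E)) = (1 + E)*(1/(2*E)) = (1 + E)/(2*E))
q = -29403 (q = -1089*27 = -29403)
√(Y(-3*(-9), m(1)) + q) = √(184 - 29403) = √(-29219) = I*√29219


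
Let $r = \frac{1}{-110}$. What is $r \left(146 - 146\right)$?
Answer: $0$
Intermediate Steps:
$r = - \frac{1}{110} \approx -0.0090909$
$r \left(146 - 146\right) = - \frac{146 - 146}{110} = \left(- \frac{1}{110}\right) 0 = 0$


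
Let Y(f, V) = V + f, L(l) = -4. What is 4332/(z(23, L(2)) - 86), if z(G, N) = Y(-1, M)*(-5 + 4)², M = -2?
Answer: -4332/89 ≈ -48.674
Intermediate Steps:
z(G, N) = -3 (z(G, N) = (-2 - 1)*(-5 + 4)² = -3*(-1)² = -3*1 = -3)
4332/(z(23, L(2)) - 86) = 4332/(-3 - 86) = 4332/(-89) = 4332*(-1/89) = -4332/89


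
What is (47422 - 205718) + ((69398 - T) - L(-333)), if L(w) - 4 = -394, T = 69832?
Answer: -158340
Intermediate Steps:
L(w) = -390 (L(w) = 4 - 394 = -390)
(47422 - 205718) + ((69398 - T) - L(-333)) = (47422 - 205718) + ((69398 - 1*69832) - 1*(-390)) = -158296 + ((69398 - 69832) + 390) = -158296 + (-434 + 390) = -158296 - 44 = -158340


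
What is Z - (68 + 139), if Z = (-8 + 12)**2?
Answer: -191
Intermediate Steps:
Z = 16 (Z = 4**2 = 16)
Z - (68 + 139) = 16 - (68 + 139) = 16 - 1*207 = 16 - 207 = -191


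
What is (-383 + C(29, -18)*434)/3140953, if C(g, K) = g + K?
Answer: 4391/3140953 ≈ 0.0013980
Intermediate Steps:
C(g, K) = K + g
(-383 + C(29, -18)*434)/3140953 = (-383 + (-18 + 29)*434)/3140953 = (-383 + 11*434)*(1/3140953) = (-383 + 4774)*(1/3140953) = 4391*(1/3140953) = 4391/3140953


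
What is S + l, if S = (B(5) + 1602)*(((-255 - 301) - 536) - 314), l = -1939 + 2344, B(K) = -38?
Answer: -2198579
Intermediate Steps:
l = 405
S = -2198984 (S = (-38 + 1602)*(((-255 - 301) - 536) - 314) = 1564*((-556 - 536) - 314) = 1564*(-1092 - 314) = 1564*(-1406) = -2198984)
S + l = -2198984 + 405 = -2198579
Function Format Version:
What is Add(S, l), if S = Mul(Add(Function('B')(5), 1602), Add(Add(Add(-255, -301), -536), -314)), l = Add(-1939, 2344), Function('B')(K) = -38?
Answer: -2198579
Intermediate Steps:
l = 405
S = -2198984 (S = Mul(Add(-38, 1602), Add(Add(Add(-255, -301), -536), -314)) = Mul(1564, Add(Add(-556, -536), -314)) = Mul(1564, Add(-1092, -314)) = Mul(1564, -1406) = -2198984)
Add(S, l) = Add(-2198984, 405) = -2198579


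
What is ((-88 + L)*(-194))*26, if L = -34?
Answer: 615368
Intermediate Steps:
((-88 + L)*(-194))*26 = ((-88 - 34)*(-194))*26 = -122*(-194)*26 = 23668*26 = 615368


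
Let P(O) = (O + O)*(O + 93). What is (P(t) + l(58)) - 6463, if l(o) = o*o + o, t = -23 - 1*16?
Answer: -7253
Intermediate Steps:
t = -39 (t = -23 - 16 = -39)
l(o) = o + o² (l(o) = o² + o = o + o²)
P(O) = 2*O*(93 + O) (P(O) = (2*O)*(93 + O) = 2*O*(93 + O))
(P(t) + l(58)) - 6463 = (2*(-39)*(93 - 39) + 58*(1 + 58)) - 6463 = (2*(-39)*54 + 58*59) - 6463 = (-4212 + 3422) - 6463 = -790 - 6463 = -7253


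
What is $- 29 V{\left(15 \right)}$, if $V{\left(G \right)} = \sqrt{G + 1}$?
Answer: $-116$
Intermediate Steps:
$V{\left(G \right)} = \sqrt{1 + G}$
$- 29 V{\left(15 \right)} = - 29 \sqrt{1 + 15} = - 29 \sqrt{16} = \left(-29\right) 4 = -116$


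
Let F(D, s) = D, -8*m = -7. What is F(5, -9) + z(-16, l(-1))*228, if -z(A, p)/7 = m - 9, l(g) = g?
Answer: 25945/2 ≈ 12973.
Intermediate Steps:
m = 7/8 (m = -1/8*(-7) = 7/8 ≈ 0.87500)
z(A, p) = 455/8 (z(A, p) = -7*(7/8 - 9) = -7*(-65/8) = 455/8)
F(5, -9) + z(-16, l(-1))*228 = 5 + (455/8)*228 = 5 + 25935/2 = 25945/2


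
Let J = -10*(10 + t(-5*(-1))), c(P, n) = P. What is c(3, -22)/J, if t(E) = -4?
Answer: -1/20 ≈ -0.050000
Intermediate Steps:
J = -60 (J = -10*(10 - 4) = -10*6 = -60)
c(3, -22)/J = 3/(-60) = 3*(-1/60) = -1/20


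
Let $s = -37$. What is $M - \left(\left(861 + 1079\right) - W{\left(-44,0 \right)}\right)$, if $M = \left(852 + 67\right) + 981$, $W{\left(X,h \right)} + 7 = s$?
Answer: $-84$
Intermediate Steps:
$W{\left(X,h \right)} = -44$ ($W{\left(X,h \right)} = -7 - 37 = -44$)
$M = 1900$ ($M = 919 + 981 = 1900$)
$M - \left(\left(861 + 1079\right) - W{\left(-44,0 \right)}\right) = 1900 - \left(\left(861 + 1079\right) - -44\right) = 1900 - \left(1940 + 44\right) = 1900 - 1984 = -84$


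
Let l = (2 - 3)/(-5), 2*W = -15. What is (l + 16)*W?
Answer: -243/2 ≈ -121.50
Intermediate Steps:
W = -15/2 (W = (1/2)*(-15) = -15/2 ≈ -7.5000)
l = 1/5 (l = -1/5*(-1) = 1/5 ≈ 0.20000)
(l + 16)*W = (1/5 + 16)*(-15/2) = (81/5)*(-15/2) = -243/2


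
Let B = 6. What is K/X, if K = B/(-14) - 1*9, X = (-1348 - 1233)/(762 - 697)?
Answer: 4290/18067 ≈ 0.23745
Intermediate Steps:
X = -2581/65 ≈ -39.708
K = -66/7 (K = 6/(-14) - 1*9 = 6*(-1/14) - 9 = -3/7 - 9 = -66/7 ≈ -9.4286)
K/X = -66/(7*(-2581/65)) = -66/7*(-65/2581) = 4290/18067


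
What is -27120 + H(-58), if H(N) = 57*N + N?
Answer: -30484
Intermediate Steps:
H(N) = 58*N
-27120 + H(-58) = -27120 + 58*(-58) = -27120 - 3364 = -30484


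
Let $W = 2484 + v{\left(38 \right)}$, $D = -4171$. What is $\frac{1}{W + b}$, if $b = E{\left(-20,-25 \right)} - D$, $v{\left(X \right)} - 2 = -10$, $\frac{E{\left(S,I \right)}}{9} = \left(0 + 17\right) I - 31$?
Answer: $\frac{1}{2543} \approx 0.00039324$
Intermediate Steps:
$E{\left(S,I \right)} = -279 + 153 I$ ($E{\left(S,I \right)} = 9 \left(\left(0 + 17\right) I - 31\right) = 9 \left(17 I - 31\right) = 9 \left(-31 + 17 I\right) = -279 + 153 I$)
$v{\left(X \right)} = -8$ ($v{\left(X \right)} = 2 - 10 = -8$)
$W = 2476$ ($W = 2484 - 8 = 2476$)
$b = 67$ ($b = \left(-279 + 153 \left(-25\right)\right) - -4171 = \left(-279 - 3825\right) + 4171 = -4104 + 4171 = 67$)
$\frac{1}{W + b} = \frac{1}{2476 + 67} = \frac{1}{2543}$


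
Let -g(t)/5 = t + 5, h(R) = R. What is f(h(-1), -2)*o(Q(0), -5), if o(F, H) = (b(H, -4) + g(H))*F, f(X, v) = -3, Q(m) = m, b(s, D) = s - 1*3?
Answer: 0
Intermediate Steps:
b(s, D) = -3 + s (b(s, D) = s - 3 = -3 + s)
g(t) = -25 - 5*t (g(t) = -5*(t + 5) = -5*(5 + t) = -25 - 5*t)
o(F, H) = F*(-28 - 4*H) (o(F, H) = ((-3 + H) + (-25 - 5*H))*F = (-28 - 4*H)*F = F*(-28 - 4*H))
f(h(-1), -2)*o(Q(0), -5) = -(-12)*0*(7 - 5) = -(-12)*0*2 = -3*0 = 0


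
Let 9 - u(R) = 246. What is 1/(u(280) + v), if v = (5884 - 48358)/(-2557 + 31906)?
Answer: -9783/2332729 ≈ -0.0041938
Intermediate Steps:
u(R) = -237 (u(R) = 9 - 1*246 = 9 - 246 = -237)
v = -14158/9783 (v = -42474/29349 = -42474*1/29349 = -14158/9783 ≈ -1.4472)
1/(u(280) + v) = 1/(-237 - 14158/9783) = 1/(-2332729/9783) = -9783/2332729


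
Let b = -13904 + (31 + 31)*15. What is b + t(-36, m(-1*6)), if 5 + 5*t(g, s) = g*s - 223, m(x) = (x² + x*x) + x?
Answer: -67474/5 ≈ -13495.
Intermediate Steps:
m(x) = x + 2*x² (m(x) = (x² + x²) + x = 2*x² + x = x + 2*x²)
t(g, s) = -228/5 + g*s/5 (t(g, s) = -1 + (g*s - 223)/5 = -1 + (-223 + g*s)/5 = -1 + (-223/5 + g*s/5) = -228/5 + g*s/5)
b = -12974 (b = -13904 + 62*15 = -13904 + 930 = -12974)
b + t(-36, m(-1*6)) = -12974 + (-228/5 + (⅕)*(-36)*((-1*6)*(1 + 2*(-1*6)))) = -12974 + (-228/5 + (⅕)*(-36)*(-6*(1 + 2*(-6)))) = -12974 + (-228/5 + (⅕)*(-36)*(-6*(1 - 12))) = -12974 + (-228/5 + (⅕)*(-36)*(-6*(-11))) = -12974 + (-228/5 + (⅕)*(-36)*66) = -12974 + (-228/5 - 2376/5) = -12974 - 2604/5 = -67474/5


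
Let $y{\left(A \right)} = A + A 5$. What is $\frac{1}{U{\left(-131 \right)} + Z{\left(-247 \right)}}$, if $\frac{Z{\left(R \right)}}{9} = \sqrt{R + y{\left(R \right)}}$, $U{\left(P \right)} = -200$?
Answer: $- \frac{200}{180049} - \frac{9 i \sqrt{1729}}{180049} \approx -0.0011108 - 0.0020785 i$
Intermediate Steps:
$y{\left(A \right)} = 6 A$ ($y{\left(A \right)} = A + 5 A = 6 A$)
$Z{\left(R \right)} = 9 \sqrt{7} \sqrt{R}$ ($Z{\left(R \right)} = 9 \sqrt{R + 6 R} = 9 \sqrt{7 R} = 9 \sqrt{7} \sqrt{R}$)
$\frac{1}{U{\left(-131 \right)} + Z{\left(-247 \right)}} = \frac{1}{-200 + 9 \sqrt{7} \sqrt{-247}} = \frac{1}{-200 + 9 \sqrt{7} i \sqrt{247}} = \frac{1}{-200 + 9 i \sqrt{1729}}$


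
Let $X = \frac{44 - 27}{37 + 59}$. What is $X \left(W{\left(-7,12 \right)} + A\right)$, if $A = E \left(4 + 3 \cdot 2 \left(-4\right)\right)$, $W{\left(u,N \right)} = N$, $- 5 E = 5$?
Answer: $\frac{17}{3} \approx 5.6667$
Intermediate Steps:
$E = -1$ ($E = \left(- \frac{1}{5}\right) 5 = -1$)
$A = 20$ ($A = - (4 + 3 \cdot 2 \left(-4\right)) = - (4 + 6 \left(-4\right)) = - (4 - 24) = \left(-1\right) \left(-20\right) = 20$)
$X = \frac{17}{96} \approx 0.17708$
$X \left(W{\left(-7,12 \right)} + A\right) = \frac{17 \left(12 + 20\right)}{96} = \frac{17}{96} \cdot 32 = \frac{17}{3}$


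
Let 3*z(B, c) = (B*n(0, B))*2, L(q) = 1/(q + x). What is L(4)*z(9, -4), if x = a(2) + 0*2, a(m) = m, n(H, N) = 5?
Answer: 5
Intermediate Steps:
x = 2 (x = 2 + 0*2 = 2 + 0 = 2)
L(q) = 1/(2 + q) (L(q) = 1/(q + 2) = 1/(2 + q))
z(B, c) = 10*B/3 (z(B, c) = ((B*5)*2)/3 = ((5*B)*2)/3 = (10*B)/3 = 10*B/3)
L(4)*z(9, -4) = ((10/3)*9)/(2 + 4) = 30/6 = (⅙)*30 = 5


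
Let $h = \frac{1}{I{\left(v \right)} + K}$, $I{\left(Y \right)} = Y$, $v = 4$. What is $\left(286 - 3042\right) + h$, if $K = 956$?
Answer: $- \frac{2645759}{960} \approx -2756.0$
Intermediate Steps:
$h = \frac{1}{960}$ ($h = \frac{1}{4 + 956} = \frac{1}{960} \approx 0.0010417$)
$\left(286 - 3042\right) + h = \left(286 - 3042\right) + \frac{1}{960} = -2756 + \frac{1}{960} = - \frac{2645759}{960}$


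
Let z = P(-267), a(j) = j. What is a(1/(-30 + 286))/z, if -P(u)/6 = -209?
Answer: 1/321024 ≈ 3.1150e-6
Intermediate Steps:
P(u) = 1254 (P(u) = -6*(-209) = 1254)
z = 1254
a(1/(-30 + 286))/z = 1/((-30 + 286)*1254) = (1/1254)/256 = (1/256)*(1/1254) = 1/321024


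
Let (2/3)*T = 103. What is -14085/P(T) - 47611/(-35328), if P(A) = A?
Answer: -326825987/3638784 ≈ -89.817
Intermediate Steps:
T = 309/2 (T = (3/2)*103 = 309/2 ≈ 154.50)
-14085/P(T) - 47611/(-35328) = -14085/309/2 - 47611/(-35328) = -14085*2/309 - 47611*(-1/35328) = -9390/103 + 47611/35328 = -326825987/3638784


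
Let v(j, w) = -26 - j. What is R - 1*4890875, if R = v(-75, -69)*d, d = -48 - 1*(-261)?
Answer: -4880438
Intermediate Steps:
d = 213 (d = -48 + 261 = 213)
R = 10437 (R = (-26 - 1*(-75))*213 = (-26 + 75)*213 = 49*213 = 10437)
R - 1*4890875 = 10437 - 1*4890875 = 10437 - 4890875 = -4880438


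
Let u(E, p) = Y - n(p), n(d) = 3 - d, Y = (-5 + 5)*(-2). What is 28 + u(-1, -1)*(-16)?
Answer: 92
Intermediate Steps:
Y = 0 (Y = 0*(-2) = 0)
u(E, p) = -3 + p (u(E, p) = 0 - (3 - p) = 0 + (-3 + p) = -3 + p)
28 + u(-1, -1)*(-16) = 28 + (-3 - 1)*(-16) = 28 - 4*(-16) = 28 + 64 = 92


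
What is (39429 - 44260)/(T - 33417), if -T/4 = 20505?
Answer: 4831/115437 ≈ 0.041850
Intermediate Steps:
T = -82020 (T = -4*20505 = -82020)
(39429 - 44260)/(T - 33417) = (39429 - 44260)/(-82020 - 33417) = -4831/(-115437) = -4831*(-1/115437) = 4831/115437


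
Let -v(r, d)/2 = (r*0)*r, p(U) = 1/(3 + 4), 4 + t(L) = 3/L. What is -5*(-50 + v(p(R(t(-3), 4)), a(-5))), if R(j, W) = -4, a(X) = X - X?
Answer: 250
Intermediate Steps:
t(L) = -4 + 3/L
a(X) = 0
p(U) = ⅐ (p(U) = 1/7 = ⅐)
v(r, d) = 0 (v(r, d) = -2*r*0*r = -0*r = -2*0 = 0)
-5*(-50 + v(p(R(t(-3), 4)), a(-5))) = -5*(-50 + 0) = -5*(-50) = 250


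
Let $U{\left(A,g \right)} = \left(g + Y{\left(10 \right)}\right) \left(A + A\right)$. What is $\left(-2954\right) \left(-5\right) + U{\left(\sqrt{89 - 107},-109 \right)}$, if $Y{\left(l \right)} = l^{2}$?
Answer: $14770 - 54 i \sqrt{2} \approx 14770.0 - 76.368 i$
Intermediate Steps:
$U{\left(A,g \right)} = 2 A \left(100 + g\right)$ ($U{\left(A,g \right)} = \left(g + 10^{2}\right) \left(A + A\right) = \left(g + 100\right) 2 A = \left(100 + g\right) 2 A = 2 A \left(100 + g\right)$)
$\left(-2954\right) \left(-5\right) + U{\left(\sqrt{89 - 107},-109 \right)} = \left(-2954\right) \left(-5\right) + 2 \sqrt{89 - 107} \left(100 - 109\right) = 14770 + 2 \sqrt{-18} \left(-9\right) = 14770 + 2 \cdot 3 i \sqrt{2} \left(-9\right) = 14770 - 54 i \sqrt{2}$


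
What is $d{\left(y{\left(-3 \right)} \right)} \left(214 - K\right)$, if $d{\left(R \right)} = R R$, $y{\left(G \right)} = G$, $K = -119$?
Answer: $2997$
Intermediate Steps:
$d{\left(R \right)} = R^{2}$
$d{\left(y{\left(-3 \right)} \right)} \left(214 - K\right) = \left(-3\right)^{2} \left(214 - -119\right) = 9 \left(214 + 119\right) = 9 \cdot 333 = 2997$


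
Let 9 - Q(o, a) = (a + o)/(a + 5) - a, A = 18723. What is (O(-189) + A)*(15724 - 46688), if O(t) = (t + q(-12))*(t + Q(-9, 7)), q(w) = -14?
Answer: -4998348218/3 ≈ -1.6661e+9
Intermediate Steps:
Q(o, a) = 9 + a - (a + o)/(5 + a) (Q(o, a) = 9 - ((a + o)/(a + 5) - a) = 9 - ((a + o)/(5 + a) - a) = 9 - (-a + (a + o)/(5 + a)) = 9 + (a - (a + o)/(5 + a)) = 9 + a - (a + o)/(5 + a))
O(t) = (-14 + t)*(97/6 + t) (O(t) = (t - 14)*(t + (45 + 7**2 - 1*(-9) + 13*7)/(5 + 7)) = (-14 + t)*(t + (45 + 49 + 9 + 91)/12) = (-14 + t)*(t + (1/12)*194) = (-14 + t)*(t + 97/6) = (-14 + t)*(97/6 + t))
(O(-189) + A)*(15724 - 46688) = ((-679/3 + (-189)**2 + (13/6)*(-189)) + 18723)*(15724 - 46688) = ((-679/3 + 35721 - 819/2) + 18723)*(-30964) = (210511/6 + 18723)*(-30964) = (322849/6)*(-30964) = -4998348218/3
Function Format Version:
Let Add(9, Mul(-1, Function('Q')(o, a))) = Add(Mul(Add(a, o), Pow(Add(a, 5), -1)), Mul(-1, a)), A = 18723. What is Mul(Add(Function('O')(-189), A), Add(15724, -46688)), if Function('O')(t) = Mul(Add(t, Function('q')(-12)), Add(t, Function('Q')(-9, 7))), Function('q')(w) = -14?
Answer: Rational(-4998348218, 3) ≈ -1.6661e+9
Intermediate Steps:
Function('Q')(o, a) = Add(9, a, Mul(-1, Pow(Add(5, a), -1), Add(a, o))) (Function('Q')(o, a) = Add(9, Mul(-1, Add(Mul(Add(a, o), Pow(Add(a, 5), -1)), Mul(-1, a)))) = Add(9, Mul(-1, Add(Mul(Add(a, o), Pow(Add(5, a), -1)), Mul(-1, a)))) = Add(9, Mul(-1, Add(Mul(Pow(Add(5, a), -1), Add(a, o)), Mul(-1, a)))) = Add(9, Mul(-1, Add(Mul(-1, a), Mul(Pow(Add(5, a), -1), Add(a, o))))) = Add(9, Add(a, Mul(-1, Pow(Add(5, a), -1), Add(a, o)))) = Add(9, a, Mul(-1, Pow(Add(5, a), -1), Add(a, o))))
Function('O')(t) = Mul(Add(-14, t), Add(Rational(97, 6), t)) (Function('O')(t) = Mul(Add(t, -14), Add(t, Mul(Pow(Add(5, 7), -1), Add(45, Pow(7, 2), Mul(-1, -9), Mul(13, 7))))) = Mul(Add(-14, t), Add(t, Mul(Pow(12, -1), Add(45, 49, 9, 91)))) = Mul(Add(-14, t), Add(t, Mul(Rational(1, 12), 194))) = Mul(Add(-14, t), Add(t, Rational(97, 6))) = Mul(Add(-14, t), Add(Rational(97, 6), t)))
Mul(Add(Function('O')(-189), A), Add(15724, -46688)) = Mul(Add(Add(Rational(-679, 3), Pow(-189, 2), Mul(Rational(13, 6), -189)), 18723), Add(15724, -46688)) = Mul(Add(Add(Rational(-679, 3), 35721, Rational(-819, 2)), 18723), -30964) = Mul(Add(Rational(210511, 6), 18723), -30964) = Mul(Rational(322849, 6), -30964) = Rational(-4998348218, 3)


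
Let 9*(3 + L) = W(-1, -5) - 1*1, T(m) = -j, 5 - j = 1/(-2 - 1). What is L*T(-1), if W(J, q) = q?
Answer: 176/9 ≈ 19.556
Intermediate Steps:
j = 16/3 (j = 5 - 1/(-2 - 1) = 5 - 1/(-3) = 5 - 1*(-⅓) = 5 + ⅓ = 16/3 ≈ 5.3333)
T(m) = -16/3 (T(m) = -1*16/3 = -16/3)
L = -11/3 (L = -3 + (-5 - 1*1)/9 = -3 + (-5 - 1)/9 = -3 + (⅑)*(-6) = -3 - ⅔ = -11/3 ≈ -3.6667)
L*T(-1) = -11/3*(-16/3) = 176/9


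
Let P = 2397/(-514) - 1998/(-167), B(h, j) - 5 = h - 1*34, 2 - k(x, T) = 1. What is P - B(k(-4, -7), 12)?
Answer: 3030137/85838 ≈ 35.301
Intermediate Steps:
k(x, T) = 1 (k(x, T) = 2 - 1*1 = 2 - 1 = 1)
B(h, j) = -29 + h (B(h, j) = 5 + (h - 1*34) = 5 + (h - 34) = 5 + (-34 + h) = -29 + h)
P = 626673/85838 (P = 2397*(-1/514) - 1998*(-1/167) = -2397/514 + 1998/167 = 626673/85838 ≈ 7.3006)
P - B(k(-4, -7), 12) = 626673/85838 - (-29 + 1) = 626673/85838 - 1*(-28) = 626673/85838 + 28 = 3030137/85838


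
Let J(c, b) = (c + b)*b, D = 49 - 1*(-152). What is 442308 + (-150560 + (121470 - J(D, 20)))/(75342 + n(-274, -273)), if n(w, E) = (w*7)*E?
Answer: 44153832823/99826 ≈ 4.4231e+5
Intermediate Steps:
D = 201 (D = 49 + 152 = 201)
J(c, b) = b*(b + c) (J(c, b) = (b + c)*b = b*(b + c))
n(w, E) = 7*E*w (n(w, E) = (7*w)*E = 7*E*w)
442308 + (-150560 + (121470 - J(D, 20)))/(75342 + n(-274, -273)) = 442308 + (-150560 + (121470 - 20*(20 + 201)))/(75342 + 7*(-273)*(-274)) = 442308 + (-150560 + (121470 - 20*221))/(75342 + 523614) = 442308 + (-150560 + (121470 - 1*4420))/598956 = 442308 + (-150560 + (121470 - 4420))*(1/598956) = 442308 + (-150560 + 117050)*(1/598956) = 442308 - 33510*1/598956 = 442308 - 5585/99826 = 44153832823/99826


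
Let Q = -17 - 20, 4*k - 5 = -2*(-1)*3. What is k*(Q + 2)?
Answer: -385/4 ≈ -96.250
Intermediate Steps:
k = 11/4 (k = 5/4 + (-2*(-1)*3)/4 = 5/4 + (2*3)/4 = 5/4 + (¼)*6 = 5/4 + 3/2 = 11/4 ≈ 2.7500)
Q = -37
k*(Q + 2) = 11*(-37 + 2)/4 = (11/4)*(-35) = -385/4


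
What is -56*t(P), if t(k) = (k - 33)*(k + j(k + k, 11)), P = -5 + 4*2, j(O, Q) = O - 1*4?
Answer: 8400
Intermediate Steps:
j(O, Q) = -4 + O (j(O, Q) = O - 4 = -4 + O)
P = 3 (P = -5 + 8 = 3)
t(k) = (-33 + k)*(-4 + 3*k) (t(k) = (k - 33)*(k + (-4 + (k + k))) = (-33 + k)*(k + (-4 + 2*k)) = (-33 + k)*(-4 + 3*k))
-56*t(P) = -56*(132 - 103*3 + 3*3²) = -56*(132 - 309 + 3*9) = -56*(132 - 309 + 27) = -56*(-150) = 8400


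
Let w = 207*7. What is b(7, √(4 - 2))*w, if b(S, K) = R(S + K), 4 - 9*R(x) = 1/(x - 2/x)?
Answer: 25369/41 + 161*√2/41 ≈ 624.31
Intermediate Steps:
R(x) = 4/9 - 1/(9*(x - 2/x))
b(S, K) = (-8 - K - S + 4*(K + S)²)/(9*(-2 + (K + S)²)) (b(S, K) = (-8 - (S + K) + 4*(S + K)²)/(9*(-2 + (S + K)²)) = (-8 - (K + S) + 4*(K + S)²)/(9*(-2 + (K + S)²)) = (-8 + (-K - S) + 4*(K + S)²)/(9*(-2 + (K + S)²)) = (-8 - K - S + 4*(K + S)²)/(9*(-2 + (K + S)²)))
w = 1449
b(7, √(4 - 2))*w = ((-8 - √(4 - 2) - 1*7 + 4*(√(4 - 2) + 7)²)/(9*(-2 + (√(4 - 2) + 7)²)))*1449 = ((-8 - √2 - 7 + 4*(√2 + 7)²)/(9*(-2 + (√2 + 7)²)))*1449 = ((-8 - √2 - 7 + 4*(7 + √2)²)/(9*(-2 + (7 + √2)²)))*1449 = ((-15 - √2 + 4*(7 + √2)²)/(9*(-2 + (7 + √2)²)))*1449 = 161*(-15 - √2 + 4*(7 + √2)²)/(-2 + (7 + √2)²)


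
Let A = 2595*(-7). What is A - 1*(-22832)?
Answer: 4667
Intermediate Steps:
A = -18165
A - 1*(-22832) = -18165 - 1*(-22832) = -18165 + 22832 = 4667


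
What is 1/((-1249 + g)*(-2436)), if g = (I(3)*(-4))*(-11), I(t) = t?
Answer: 1/2721012 ≈ 3.6751e-7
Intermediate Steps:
g = 132 (g = (3*(-4))*(-11) = -12*(-11) = 132)
1/((-1249 + g)*(-2436)) = 1/((-1249 + 132)*(-2436)) = -1/2436/(-1117) = -1/1117*(-1/2436) = 1/2721012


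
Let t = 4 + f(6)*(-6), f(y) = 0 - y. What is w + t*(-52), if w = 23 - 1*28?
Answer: -2085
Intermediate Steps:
w = -5 (w = 23 - 28 = -5)
f(y) = -y
t = 40 (t = 4 - 1*6*(-6) = 4 - 6*(-6) = 4 + 36 = 40)
w + t*(-52) = -5 + 40*(-52) = -5 - 2080 = -2085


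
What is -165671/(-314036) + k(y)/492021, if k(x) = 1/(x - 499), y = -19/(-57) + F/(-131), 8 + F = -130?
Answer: 2656827448126999/5036122622302812 ≈ 0.52755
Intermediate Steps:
F = -138 (F = -8 - 130 = -138)
y = 545/393 (y = -19/(-57) - 138/(-131) = -19*(-1/57) - 138*(-1/131) = ⅓ + 138/131 = 545/393 ≈ 1.3868)
k(x) = 1/(-499 + x)
-165671/(-314036) + k(y)/492021 = -165671/(-314036) + 1/((-499 + 545/393)*492021) = -165671*(-1/314036) + (1/492021)/(-195562/393) = 165671/314036 - 393/195562*1/492021 = 165671/314036 - 131/32073536934 = 2656827448126999/5036122622302812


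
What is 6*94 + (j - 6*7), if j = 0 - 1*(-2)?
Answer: 524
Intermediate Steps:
j = 2 (j = 0 + 2 = 2)
6*94 + (j - 6*7) = 6*94 + (2 - 6*7) = 564 + (2 - 42) = 564 - 40 = 524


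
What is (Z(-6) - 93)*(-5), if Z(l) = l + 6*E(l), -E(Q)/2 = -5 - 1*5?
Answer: -105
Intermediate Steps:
E(Q) = 20 (E(Q) = -2*(-5 - 1*5) = -2*(-5 - 5) = -2*(-10) = 20)
Z(l) = 120 + l (Z(l) = l + 6*20 = l + 120 = 120 + l)
(Z(-6) - 93)*(-5) = ((120 - 6) - 93)*(-5) = (114 - 93)*(-5) = 21*(-5) = -105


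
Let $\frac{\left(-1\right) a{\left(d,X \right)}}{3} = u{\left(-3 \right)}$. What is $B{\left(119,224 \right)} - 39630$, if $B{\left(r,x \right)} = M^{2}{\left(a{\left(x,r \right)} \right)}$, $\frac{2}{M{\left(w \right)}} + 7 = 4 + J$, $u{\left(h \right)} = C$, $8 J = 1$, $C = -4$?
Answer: $- \frac{20964014}{529} \approx -39630.0$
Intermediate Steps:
$J = \frac{1}{8}$ ($J = \frac{1}{8} \cdot 1 = \frac{1}{8} \approx 0.125$)
$u{\left(h \right)} = -4$
$a{\left(d,X \right)} = 12$ ($a{\left(d,X \right)} = \left(-3\right) \left(-4\right) = 12$)
$M{\left(w \right)} = - \frac{16}{23}$ ($M{\left(w \right)} = \frac{2}{-7 + \left(4 + \frac{1}{8}\right)} = \frac{2}{-7 + \frac{33}{8}} = \frac{2}{- \frac{23}{8}} = 2 \left(- \frac{8}{23}\right) = - \frac{16}{23}$)
$B{\left(r,x \right)} = \frac{256}{529}$ ($B{\left(r,x \right)} = \left(- \frac{16}{23}\right)^{2} = \frac{256}{529}$)
$B{\left(119,224 \right)} - 39630 = \frac{256}{529} - 39630 = - \frac{20964014}{529}$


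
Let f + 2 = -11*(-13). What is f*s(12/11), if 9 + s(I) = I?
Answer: -12267/11 ≈ -1115.2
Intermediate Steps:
s(I) = -9 + I
f = 141 (f = -2 - 11*(-13) = -2 + 143 = 141)
f*s(12/11) = 141*(-9 + 12/11) = 141*(-87/11) = -12267/11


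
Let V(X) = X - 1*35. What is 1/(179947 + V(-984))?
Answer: 1/178928 ≈ 5.5888e-6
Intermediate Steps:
V(X) = -35 + X (V(X) = X - 35 = -35 + X)
1/(179947 + V(-984)) = 1/(179947 + (-35 - 984)) = 1/(179947 - 1019) = 1/178928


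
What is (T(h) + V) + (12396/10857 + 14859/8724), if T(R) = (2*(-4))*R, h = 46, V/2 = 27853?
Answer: 582409930339/10524052 ≈ 55341.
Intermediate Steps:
V = 55706 (V = 2*27853 = 55706)
T(R) = -8*R
(T(h) + V) + (12396/10857 + 14859/8724) = (-8*46 + 55706) + (12396/10857 + 14859/8724) = (-368 + 55706) + (12396*(1/10857) + 14859*(1/8724)) = 55338 + (4132/3619 + 4953/2908) = 55338 + 29940763/10524052 = 582409930339/10524052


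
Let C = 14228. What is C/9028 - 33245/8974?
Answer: -43113447/20254318 ≈ -2.1286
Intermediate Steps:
C/9028 - 33245/8974 = 14228/9028 - 33245/8974 = 14228*(1/9028) - 33245*1/8974 = 3557/2257 - 33245/8974 = -43113447/20254318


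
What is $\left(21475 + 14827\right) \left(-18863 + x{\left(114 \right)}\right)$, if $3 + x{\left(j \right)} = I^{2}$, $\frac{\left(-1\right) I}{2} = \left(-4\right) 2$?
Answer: $-675580220$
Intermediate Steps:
$I = 16$ ($I = - 2 \left(\left(-4\right) 2\right) = \left(-2\right) \left(-8\right) = 16$)
$x{\left(j \right)} = 253$ ($x{\left(j \right)} = -3 + 16^{2} = -3 + 256 = 253$)
$\left(21475 + 14827\right) \left(-18863 + x{\left(114 \right)}\right) = \left(21475 + 14827\right) \left(-18863 + 253\right) = 36302 \left(-18610\right) = -675580220$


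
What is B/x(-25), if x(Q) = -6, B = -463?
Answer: 463/6 ≈ 77.167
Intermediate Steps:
B/x(-25) = -463/(-6) = -463*(-⅙) = 463/6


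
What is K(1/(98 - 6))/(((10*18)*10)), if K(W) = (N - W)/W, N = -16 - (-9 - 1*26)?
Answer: 1747/1800 ≈ 0.97056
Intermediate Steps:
N = 19 (N = -16 - (-9 - 26) = -16 - 1*(-35) = -16 + 35 = 19)
K(W) = (19 - W)/W
K(1/(98 - 6))/(((10*18)*10)) = ((19 - 1/(98 - 6))/(1/(98 - 6)))/(((10*18)*10)) = ((19 - 1/92)/(1/92))/((180*10)) = ((19 - 1*1/92)/(1/92))/1800 = (92*(19 - 1/92))*(1/1800) = (92*(1747/92))*(1/1800) = 1747*(1/1800) = 1747/1800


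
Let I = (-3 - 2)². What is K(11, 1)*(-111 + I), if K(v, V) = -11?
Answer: 946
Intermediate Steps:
I = 25 (I = (-5)² = 25)
K(11, 1)*(-111 + I) = -11*(-111 + 25) = -11*(-86) = 946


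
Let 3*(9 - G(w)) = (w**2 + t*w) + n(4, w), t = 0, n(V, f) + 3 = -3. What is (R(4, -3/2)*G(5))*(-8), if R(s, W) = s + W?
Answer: -160/3 ≈ -53.333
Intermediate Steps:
n(V, f) = -6 (n(V, f) = -3 - 3 = -6)
R(s, W) = W + s
G(w) = 11 - w**2/3 (G(w) = 9 - ((w**2 + 0*w) - 6)/3 = 9 - ((w**2 + 0) - 6)/3 = 9 - (w**2 - 6)/3 = 9 - (-6 + w**2)/3 = 9 + (2 - w**2/3) = 11 - w**2/3)
(R(4, -3/2)*G(5))*(-8) = ((-3/2 + 4)*(11 - 1/3*5**2))*(-8) = ((-3*1/2 + 4)*(11 - 1/3*25))*(-8) = ((-3/2 + 4)*(11 - 25/3))*(-8) = ((5/2)*(8/3))*(-8) = (20/3)*(-8) = -160/3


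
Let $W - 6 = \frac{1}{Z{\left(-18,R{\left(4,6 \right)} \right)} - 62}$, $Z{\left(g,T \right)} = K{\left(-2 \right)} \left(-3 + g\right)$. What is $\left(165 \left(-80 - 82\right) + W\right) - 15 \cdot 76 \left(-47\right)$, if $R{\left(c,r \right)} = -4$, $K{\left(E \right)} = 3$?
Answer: $\frac{3356999}{125} \approx 26856.0$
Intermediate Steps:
$Z{\left(g,T \right)} = -9 + 3 g$ ($Z{\left(g,T \right)} = 3 \left(-3 + g\right) = -9 + 3 g$)
$W = \frac{749}{125}$ ($W = 6 + \frac{1}{\left(-9 + 3 \left(-18\right)\right) - 62} = 6 + \frac{1}{\left(-9 - 54\right) - 62} = 6 + \frac{1}{-63 - 62} = 6 + \frac{1}{-125} = 6 - \frac{1}{125} = \frac{749}{125} \approx 5.992$)
$\left(165 \left(-80 - 82\right) + W\right) - 15 \cdot 76 \left(-47\right) = \left(165 \left(-80 - 82\right) + \frac{749}{125}\right) - 15 \cdot 76 \left(-47\right) = \left(165 \left(-80 - 82\right) + \frac{749}{125}\right) - 1140 \left(-47\right) = \left(165 \left(-162\right) + \frac{749}{125}\right) - -53580 = \left(-26730 + \frac{749}{125}\right) + 53580 = - \frac{3340501}{125} + 53580 = \frac{3356999}{125}$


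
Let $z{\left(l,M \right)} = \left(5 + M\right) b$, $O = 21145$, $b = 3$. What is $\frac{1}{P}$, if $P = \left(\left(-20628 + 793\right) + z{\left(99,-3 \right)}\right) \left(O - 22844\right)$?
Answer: $\frac{1}{33689471} \approx 2.9683 \cdot 10^{-8}$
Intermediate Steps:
$z{\left(l,M \right)} = 15 + 3 M$ ($z{\left(l,M \right)} = \left(5 + M\right) 3 = 15 + 3 M$)
$P = 33689471$ ($P = \left(\left(-20628 + 793\right) + \left(15 + 3 \left(-3\right)\right)\right) \left(21145 - 22844\right) = \left(-19835 + \left(15 - 9\right)\right) \left(-1699\right) = \left(-19835 + 6\right) \left(-1699\right) = \left(-19829\right) \left(-1699\right) = 33689471$)
$\frac{1}{P} = \frac{1}{33689471}$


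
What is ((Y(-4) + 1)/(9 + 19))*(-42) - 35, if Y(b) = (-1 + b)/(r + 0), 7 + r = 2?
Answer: -38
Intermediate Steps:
r = -5 (r = -7 + 2 = -5)
Y(b) = ⅕ - b/5 (Y(b) = (-1 + b)/(-5 + 0) = (-1 + b)/(-5) = (-1 + b)*(-⅕) = ⅕ - b/5)
((Y(-4) + 1)/(9 + 19))*(-42) - 35 = (((⅕ - ⅕*(-4)) + 1)/(9 + 19))*(-42) - 35 = (((⅕ + ⅘) + 1)/28)*(-42) - 35 = ((1 + 1)*(1/28))*(-42) - 35 = (2*(1/28))*(-42) - 35 = (1/14)*(-42) - 35 = -3 - 35 = -38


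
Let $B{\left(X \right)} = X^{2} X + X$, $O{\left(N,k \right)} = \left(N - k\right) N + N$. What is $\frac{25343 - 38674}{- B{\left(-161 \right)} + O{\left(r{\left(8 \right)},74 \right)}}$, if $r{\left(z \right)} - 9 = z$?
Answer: $- \frac{13331}{4172490} \approx -0.003195$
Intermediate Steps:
$r{\left(z \right)} = 9 + z$
$O{\left(N,k \right)} = N + N \left(N - k\right)$ ($O{\left(N,k \right)} = N \left(N - k\right) + N = N + N \left(N - k\right)$)
$B{\left(X \right)} = X + X^{3}$ ($B{\left(X \right)} = X^{3} + X = X + X^{3}$)
$\frac{25343 - 38674}{- B{\left(-161 \right)} + O{\left(r{\left(8 \right)},74 \right)}} = \frac{25343 - 38674}{- (-161 + \left(-161\right)^{3}) + \left(9 + 8\right) \left(1 + \left(9 + 8\right) - 74\right)} = - \frac{13331}{- (-161 - 4173281) + 17 \left(1 + 17 - 74\right)} = - \frac{13331}{\left(-1\right) \left(-4173442\right) + 17 \left(-56\right)} = - \frac{13331}{4173442 - 952} = - \frac{13331}{4172490}$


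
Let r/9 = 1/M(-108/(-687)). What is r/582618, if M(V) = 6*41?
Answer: 1/15924892 ≈ 6.2795e-8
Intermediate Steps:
M(V) = 246
r = 3/82 (r = 9/246 = 9*(1/246) = 3/82 ≈ 0.036585)
r/582618 = (3/82)/582618 = (3/82)*(1/582618) = 1/15924892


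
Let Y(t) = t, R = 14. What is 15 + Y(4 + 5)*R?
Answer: 141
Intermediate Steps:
15 + Y(4 + 5)*R = 15 + (4 + 5)*14 = 15 + 9*14 = 15 + 126 = 141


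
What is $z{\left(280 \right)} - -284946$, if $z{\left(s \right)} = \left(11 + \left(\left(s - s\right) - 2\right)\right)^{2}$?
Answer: $285027$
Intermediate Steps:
$z{\left(s \right)} = 81$ ($z{\left(s \right)} = \left(11 + \left(0 - 2\right)\right)^{2} = \left(11 - 2\right)^{2} = 9^{2} = 81$)
$z{\left(280 \right)} - -284946 = 81 - -284946 = 81 + 284946 = 285027$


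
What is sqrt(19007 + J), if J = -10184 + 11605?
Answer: 2*sqrt(5107) ≈ 142.93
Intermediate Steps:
J = 1421
sqrt(19007 + J) = sqrt(19007 + 1421) = sqrt(20428) = 2*sqrt(5107)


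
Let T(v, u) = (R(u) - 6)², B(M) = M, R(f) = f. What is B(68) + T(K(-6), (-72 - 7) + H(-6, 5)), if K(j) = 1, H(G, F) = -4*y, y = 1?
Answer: 7989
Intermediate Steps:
H(G, F) = -4 (H(G, F) = -4*1 = -4)
T(v, u) = (-6 + u)² (T(v, u) = (u - 6)² = (-6 + u)²)
B(68) + T(K(-6), (-72 - 7) + H(-6, 5)) = 68 + (-6 + ((-72 - 7) - 4))² = 68 + (-6 + (-79 - 4))² = 68 + (-6 - 83)² = 68 + (-89)² = 68 + 7921 = 7989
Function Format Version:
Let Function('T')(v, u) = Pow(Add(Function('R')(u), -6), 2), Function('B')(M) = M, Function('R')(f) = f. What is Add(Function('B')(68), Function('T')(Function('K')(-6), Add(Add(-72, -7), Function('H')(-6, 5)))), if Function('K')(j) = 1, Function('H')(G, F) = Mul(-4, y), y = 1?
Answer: 7989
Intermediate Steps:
Function('H')(G, F) = -4 (Function('H')(G, F) = Mul(-4, 1) = -4)
Function('T')(v, u) = Pow(Add(-6, u), 2) (Function('T')(v, u) = Pow(Add(u, -6), 2) = Pow(Add(-6, u), 2))
Add(Function('B')(68), Function('T')(Function('K')(-6), Add(Add(-72, -7), Function('H')(-6, 5)))) = Add(68, Pow(Add(-6, Add(Add(-72, -7), -4)), 2)) = Add(68, Pow(Add(-6, Add(-79, -4)), 2)) = Add(68, Pow(Add(-6, -83), 2)) = Add(68, Pow(-89, 2)) = Add(68, 7921) = 7989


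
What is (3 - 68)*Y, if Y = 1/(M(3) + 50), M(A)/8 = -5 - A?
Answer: 65/14 ≈ 4.6429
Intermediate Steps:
M(A) = -40 - 8*A (M(A) = 8*(-5 - A) = -40 - 8*A)
Y = -1/14 (Y = 1/((-40 - 8*3) + 50) = 1/((-40 - 24) + 50) = 1/(-64 + 50) = 1/(-14) = -1/14 ≈ -0.071429)
(3 - 68)*Y = (3 - 68)*(-1/14) = -65*(-1/14) = 65/14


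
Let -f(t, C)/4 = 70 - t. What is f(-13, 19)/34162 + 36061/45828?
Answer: 32018447/41199372 ≈ 0.77716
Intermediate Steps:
f(t, C) = -280 + 4*t (f(t, C) = -4*(70 - t) = -280 + 4*t)
f(-13, 19)/34162 + 36061/45828 = (-280 + 4*(-13))/34162 + 36061/45828 = (-280 - 52)*(1/34162) + 36061*(1/45828) = -332*1/34162 + 36061/45828 = -166/17081 + 36061/45828 = 32018447/41199372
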